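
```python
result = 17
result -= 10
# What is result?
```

Answer: 7

Derivation:
Trace (tracking result):
result = 17  # -> result = 17
result -= 10  # -> result = 7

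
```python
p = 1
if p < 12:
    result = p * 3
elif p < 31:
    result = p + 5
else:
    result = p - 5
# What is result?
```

Answer: 3

Derivation:
Trace (tracking result):
p = 1  # -> p = 1
if p < 12:  # condition is True
    result = p * 3  # -> result = 3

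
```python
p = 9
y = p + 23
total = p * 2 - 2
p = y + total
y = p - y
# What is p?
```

Answer: 48

Derivation:
Trace (tracking p):
p = 9  # -> p = 9
y = p + 23  # -> y = 32
total = p * 2 - 2  # -> total = 16
p = y + total  # -> p = 48
y = p - y  # -> y = 16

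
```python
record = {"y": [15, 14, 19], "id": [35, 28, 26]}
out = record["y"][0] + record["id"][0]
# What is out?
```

Trace (tracking out):
record = {'y': [15, 14, 19], 'id': [35, 28, 26]}  # -> record = {'y': [15, 14, 19], 'id': [35, 28, 26]}
out = record['y'][0] + record['id'][0]  # -> out = 50

Answer: 50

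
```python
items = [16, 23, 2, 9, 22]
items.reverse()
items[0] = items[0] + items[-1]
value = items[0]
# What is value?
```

Trace (tracking value):
items = [16, 23, 2, 9, 22]  # -> items = [16, 23, 2, 9, 22]
items.reverse()  # -> items = [22, 9, 2, 23, 16]
items[0] = items[0] + items[-1]  # -> items = [38, 9, 2, 23, 16]
value = items[0]  # -> value = 38

Answer: 38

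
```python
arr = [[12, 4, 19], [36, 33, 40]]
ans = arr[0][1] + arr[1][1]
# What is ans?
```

Trace (tracking ans):
arr = [[12, 4, 19], [36, 33, 40]]  # -> arr = [[12, 4, 19], [36, 33, 40]]
ans = arr[0][1] + arr[1][1]  # -> ans = 37

Answer: 37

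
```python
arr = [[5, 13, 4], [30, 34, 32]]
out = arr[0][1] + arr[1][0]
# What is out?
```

Answer: 43

Derivation:
Trace (tracking out):
arr = [[5, 13, 4], [30, 34, 32]]  # -> arr = [[5, 13, 4], [30, 34, 32]]
out = arr[0][1] + arr[1][0]  # -> out = 43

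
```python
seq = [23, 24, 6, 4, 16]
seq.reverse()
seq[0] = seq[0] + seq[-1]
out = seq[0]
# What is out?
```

Answer: 39

Derivation:
Trace (tracking out):
seq = [23, 24, 6, 4, 16]  # -> seq = [23, 24, 6, 4, 16]
seq.reverse()  # -> seq = [16, 4, 6, 24, 23]
seq[0] = seq[0] + seq[-1]  # -> seq = [39, 4, 6, 24, 23]
out = seq[0]  # -> out = 39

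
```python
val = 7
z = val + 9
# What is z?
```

Answer: 16

Derivation:
Trace (tracking z):
val = 7  # -> val = 7
z = val + 9  # -> z = 16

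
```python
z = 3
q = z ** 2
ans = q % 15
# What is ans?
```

Answer: 9

Derivation:
Trace (tracking ans):
z = 3  # -> z = 3
q = z ** 2  # -> q = 9
ans = q % 15  # -> ans = 9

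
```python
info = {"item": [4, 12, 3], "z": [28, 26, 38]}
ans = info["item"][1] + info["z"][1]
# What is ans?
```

Trace (tracking ans):
info = {'item': [4, 12, 3], 'z': [28, 26, 38]}  # -> info = {'item': [4, 12, 3], 'z': [28, 26, 38]}
ans = info['item'][1] + info['z'][1]  # -> ans = 38

Answer: 38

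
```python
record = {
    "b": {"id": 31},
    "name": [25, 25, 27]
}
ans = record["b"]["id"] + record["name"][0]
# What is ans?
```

Answer: 56

Derivation:
Trace (tracking ans):
record = {'b': {'id': 31}, 'name': [25, 25, 27]}  # -> record = {'b': {'id': 31}, 'name': [25, 25, 27]}
ans = record['b']['id'] + record['name'][0]  # -> ans = 56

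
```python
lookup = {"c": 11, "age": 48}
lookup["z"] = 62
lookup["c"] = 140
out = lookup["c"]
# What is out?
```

Answer: 140

Derivation:
Trace (tracking out):
lookup = {'c': 11, 'age': 48}  # -> lookup = {'c': 11, 'age': 48}
lookup['z'] = 62  # -> lookup = {'c': 11, 'age': 48, 'z': 62}
lookup['c'] = 140  # -> lookup = {'c': 140, 'age': 48, 'z': 62}
out = lookup['c']  # -> out = 140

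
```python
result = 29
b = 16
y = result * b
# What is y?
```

Trace (tracking y):
result = 29  # -> result = 29
b = 16  # -> b = 16
y = result * b  # -> y = 464

Answer: 464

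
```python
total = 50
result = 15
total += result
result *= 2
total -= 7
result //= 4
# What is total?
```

Trace (tracking total):
total = 50  # -> total = 50
result = 15  # -> result = 15
total += result  # -> total = 65
result *= 2  # -> result = 30
total -= 7  # -> total = 58
result //= 4  # -> result = 7

Answer: 58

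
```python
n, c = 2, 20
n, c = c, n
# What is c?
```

Trace (tracking c):
n, c = (2, 20)  # -> n = 2, c = 20
n, c = (c, n)  # -> n = 20, c = 2

Answer: 2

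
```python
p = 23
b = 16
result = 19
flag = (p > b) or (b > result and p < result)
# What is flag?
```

Trace (tracking flag):
p = 23  # -> p = 23
b = 16  # -> b = 16
result = 19  # -> result = 19
flag = p > b or (b > result and p < result)  # -> flag = True

Answer: True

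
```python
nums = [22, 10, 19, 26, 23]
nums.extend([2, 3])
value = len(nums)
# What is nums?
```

Trace (tracking nums):
nums = [22, 10, 19, 26, 23]  # -> nums = [22, 10, 19, 26, 23]
nums.extend([2, 3])  # -> nums = [22, 10, 19, 26, 23, 2, 3]
value = len(nums)  # -> value = 7

Answer: [22, 10, 19, 26, 23, 2, 3]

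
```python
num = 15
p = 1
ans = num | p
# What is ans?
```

Answer: 15

Derivation:
Trace (tracking ans):
num = 15  # -> num = 15
p = 1  # -> p = 1
ans = num | p  # -> ans = 15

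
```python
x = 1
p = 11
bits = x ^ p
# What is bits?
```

Trace (tracking bits):
x = 1  # -> x = 1
p = 11  # -> p = 11
bits = x ^ p  # -> bits = 10

Answer: 10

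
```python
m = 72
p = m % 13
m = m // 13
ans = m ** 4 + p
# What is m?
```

Trace (tracking m):
m = 72  # -> m = 72
p = m % 13  # -> p = 7
m = m // 13  # -> m = 5
ans = m ** 4 + p  # -> ans = 632

Answer: 5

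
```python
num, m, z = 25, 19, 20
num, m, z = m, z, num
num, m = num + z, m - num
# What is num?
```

Answer: 44

Derivation:
Trace (tracking num):
num, m, z = (25, 19, 20)  # -> num = 25, m = 19, z = 20
num, m, z = (m, z, num)  # -> num = 19, m = 20, z = 25
num, m = (num + z, m - num)  # -> num = 44, m = 1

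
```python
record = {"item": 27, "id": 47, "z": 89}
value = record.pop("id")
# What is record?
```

Trace (tracking record):
record = {'item': 27, 'id': 47, 'z': 89}  # -> record = {'item': 27, 'id': 47, 'z': 89}
value = record.pop('id')  # -> value = 47

Answer: {'item': 27, 'z': 89}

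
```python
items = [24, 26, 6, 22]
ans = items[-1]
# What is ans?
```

Answer: 22

Derivation:
Trace (tracking ans):
items = [24, 26, 6, 22]  # -> items = [24, 26, 6, 22]
ans = items[-1]  # -> ans = 22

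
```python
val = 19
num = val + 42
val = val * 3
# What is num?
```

Answer: 61

Derivation:
Trace (tracking num):
val = 19  # -> val = 19
num = val + 42  # -> num = 61
val = val * 3  # -> val = 57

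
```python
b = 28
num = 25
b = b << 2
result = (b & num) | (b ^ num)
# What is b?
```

Trace (tracking b):
b = 28  # -> b = 28
num = 25  # -> num = 25
b = b << 2  # -> b = 112
result = b & num | b ^ num  # -> result = 121

Answer: 112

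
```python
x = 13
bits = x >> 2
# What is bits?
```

Answer: 3

Derivation:
Trace (tracking bits):
x = 13  # -> x = 13
bits = x >> 2  # -> bits = 3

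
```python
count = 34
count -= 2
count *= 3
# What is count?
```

Answer: 96

Derivation:
Trace (tracking count):
count = 34  # -> count = 34
count -= 2  # -> count = 32
count *= 3  # -> count = 96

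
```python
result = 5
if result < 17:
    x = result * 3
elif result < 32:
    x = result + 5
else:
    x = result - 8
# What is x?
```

Answer: 15

Derivation:
Trace (tracking x):
result = 5  # -> result = 5
if result < 17:  # condition is True
    x = result * 3  # -> x = 15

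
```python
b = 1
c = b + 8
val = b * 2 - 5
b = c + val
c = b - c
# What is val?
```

Answer: -3

Derivation:
Trace (tracking val):
b = 1  # -> b = 1
c = b + 8  # -> c = 9
val = b * 2 - 5  # -> val = -3
b = c + val  # -> b = 6
c = b - c  # -> c = -3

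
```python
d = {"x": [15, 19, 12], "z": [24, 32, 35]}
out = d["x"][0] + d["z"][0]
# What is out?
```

Trace (tracking out):
d = {'x': [15, 19, 12], 'z': [24, 32, 35]}  # -> d = {'x': [15, 19, 12], 'z': [24, 32, 35]}
out = d['x'][0] + d['z'][0]  # -> out = 39

Answer: 39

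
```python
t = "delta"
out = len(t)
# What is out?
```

Trace (tracking out):
t = 'delta'  # -> t = 'delta'
out = len(t)  # -> out = 5

Answer: 5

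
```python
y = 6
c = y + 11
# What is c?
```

Trace (tracking c):
y = 6  # -> y = 6
c = y + 11  # -> c = 17

Answer: 17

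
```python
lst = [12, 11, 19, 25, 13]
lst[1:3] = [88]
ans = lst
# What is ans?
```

Answer: [12, 88, 25, 13]

Derivation:
Trace (tracking ans):
lst = [12, 11, 19, 25, 13]  # -> lst = [12, 11, 19, 25, 13]
lst[1:3] = [88]  # -> lst = [12, 88, 25, 13]
ans = lst  # -> ans = [12, 88, 25, 13]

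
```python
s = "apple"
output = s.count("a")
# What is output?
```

Trace (tracking output):
s = 'apple'  # -> s = 'apple'
output = s.count('a')  # -> output = 1

Answer: 1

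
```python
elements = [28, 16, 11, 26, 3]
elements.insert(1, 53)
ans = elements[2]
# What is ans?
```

Answer: 16

Derivation:
Trace (tracking ans):
elements = [28, 16, 11, 26, 3]  # -> elements = [28, 16, 11, 26, 3]
elements.insert(1, 53)  # -> elements = [28, 53, 16, 11, 26, 3]
ans = elements[2]  # -> ans = 16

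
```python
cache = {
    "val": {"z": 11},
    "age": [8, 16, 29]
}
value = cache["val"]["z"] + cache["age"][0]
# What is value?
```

Trace (tracking value):
cache = {'val': {'z': 11}, 'age': [8, 16, 29]}  # -> cache = {'val': {'z': 11}, 'age': [8, 16, 29]}
value = cache['val']['z'] + cache['age'][0]  # -> value = 19

Answer: 19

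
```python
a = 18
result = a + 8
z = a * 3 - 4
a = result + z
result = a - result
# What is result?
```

Trace (tracking result):
a = 18  # -> a = 18
result = a + 8  # -> result = 26
z = a * 3 - 4  # -> z = 50
a = result + z  # -> a = 76
result = a - result  # -> result = 50

Answer: 50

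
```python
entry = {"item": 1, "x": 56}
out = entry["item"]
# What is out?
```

Trace (tracking out):
entry = {'item': 1, 'x': 56}  # -> entry = {'item': 1, 'x': 56}
out = entry['item']  # -> out = 1

Answer: 1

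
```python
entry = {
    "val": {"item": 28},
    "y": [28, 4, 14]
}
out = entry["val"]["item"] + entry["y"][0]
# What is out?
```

Answer: 56

Derivation:
Trace (tracking out):
entry = {'val': {'item': 28}, 'y': [28, 4, 14]}  # -> entry = {'val': {'item': 28}, 'y': [28, 4, 14]}
out = entry['val']['item'] + entry['y'][0]  # -> out = 56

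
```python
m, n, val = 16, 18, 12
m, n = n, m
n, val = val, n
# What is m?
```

Trace (tracking m):
m, n, val = (16, 18, 12)  # -> m = 16, n = 18, val = 12
m, n = (n, m)  # -> m = 18, n = 16
n, val = (val, n)  # -> n = 12, val = 16

Answer: 18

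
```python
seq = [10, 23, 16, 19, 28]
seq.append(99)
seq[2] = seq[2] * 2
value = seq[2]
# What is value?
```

Trace (tracking value):
seq = [10, 23, 16, 19, 28]  # -> seq = [10, 23, 16, 19, 28]
seq.append(99)  # -> seq = [10, 23, 16, 19, 28, 99]
seq[2] = seq[2] * 2  # -> seq = [10, 23, 32, 19, 28, 99]
value = seq[2]  # -> value = 32

Answer: 32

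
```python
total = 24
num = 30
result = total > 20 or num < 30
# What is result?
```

Answer: True

Derivation:
Trace (tracking result):
total = 24  # -> total = 24
num = 30  # -> num = 30
result = total > 20 or num < 30  # -> result = True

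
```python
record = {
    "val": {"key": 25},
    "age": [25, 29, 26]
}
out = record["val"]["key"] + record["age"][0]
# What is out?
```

Answer: 50

Derivation:
Trace (tracking out):
record = {'val': {'key': 25}, 'age': [25, 29, 26]}  # -> record = {'val': {'key': 25}, 'age': [25, 29, 26]}
out = record['val']['key'] + record['age'][0]  # -> out = 50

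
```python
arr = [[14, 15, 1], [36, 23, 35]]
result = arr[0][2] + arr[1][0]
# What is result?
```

Trace (tracking result):
arr = [[14, 15, 1], [36, 23, 35]]  # -> arr = [[14, 15, 1], [36, 23, 35]]
result = arr[0][2] + arr[1][0]  # -> result = 37

Answer: 37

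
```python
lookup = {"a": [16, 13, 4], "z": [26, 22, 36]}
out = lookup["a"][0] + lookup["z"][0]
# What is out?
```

Answer: 42

Derivation:
Trace (tracking out):
lookup = {'a': [16, 13, 4], 'z': [26, 22, 36]}  # -> lookup = {'a': [16, 13, 4], 'z': [26, 22, 36]}
out = lookup['a'][0] + lookup['z'][0]  # -> out = 42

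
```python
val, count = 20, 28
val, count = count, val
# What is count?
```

Trace (tracking count):
val, count = (20, 28)  # -> val = 20, count = 28
val, count = (count, val)  # -> val = 28, count = 20

Answer: 20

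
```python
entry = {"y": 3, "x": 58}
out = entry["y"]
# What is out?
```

Trace (tracking out):
entry = {'y': 3, 'x': 58}  # -> entry = {'y': 3, 'x': 58}
out = entry['y']  # -> out = 3

Answer: 3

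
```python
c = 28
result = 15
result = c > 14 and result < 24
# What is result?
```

Answer: True

Derivation:
Trace (tracking result):
c = 28  # -> c = 28
result = 15  # -> result = 15
result = c > 14 and result < 24  # -> result = True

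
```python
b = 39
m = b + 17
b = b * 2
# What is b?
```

Trace (tracking b):
b = 39  # -> b = 39
m = b + 17  # -> m = 56
b = b * 2  # -> b = 78

Answer: 78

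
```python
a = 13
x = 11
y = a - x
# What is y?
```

Answer: 2

Derivation:
Trace (tracking y):
a = 13  # -> a = 13
x = 11  # -> x = 11
y = a - x  # -> y = 2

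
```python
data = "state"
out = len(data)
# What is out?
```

Trace (tracking out):
data = 'state'  # -> data = 'state'
out = len(data)  # -> out = 5

Answer: 5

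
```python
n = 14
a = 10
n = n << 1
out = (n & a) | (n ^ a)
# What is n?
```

Trace (tracking n):
n = 14  # -> n = 14
a = 10  # -> a = 10
n = n << 1  # -> n = 28
out = n & a | n ^ a  # -> out = 30

Answer: 28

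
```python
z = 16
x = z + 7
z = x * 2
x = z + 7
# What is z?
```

Answer: 46

Derivation:
Trace (tracking z):
z = 16  # -> z = 16
x = z + 7  # -> x = 23
z = x * 2  # -> z = 46
x = z + 7  # -> x = 53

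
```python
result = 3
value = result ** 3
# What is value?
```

Answer: 27

Derivation:
Trace (tracking value):
result = 3  # -> result = 3
value = result ** 3  # -> value = 27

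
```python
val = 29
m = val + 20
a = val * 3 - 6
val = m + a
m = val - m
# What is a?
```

Answer: 81

Derivation:
Trace (tracking a):
val = 29  # -> val = 29
m = val + 20  # -> m = 49
a = val * 3 - 6  # -> a = 81
val = m + a  # -> val = 130
m = val - m  # -> m = 81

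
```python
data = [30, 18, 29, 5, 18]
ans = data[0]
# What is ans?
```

Answer: 30

Derivation:
Trace (tracking ans):
data = [30, 18, 29, 5, 18]  # -> data = [30, 18, 29, 5, 18]
ans = data[0]  # -> ans = 30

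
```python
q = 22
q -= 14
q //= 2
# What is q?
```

Answer: 4

Derivation:
Trace (tracking q):
q = 22  # -> q = 22
q -= 14  # -> q = 8
q //= 2  # -> q = 4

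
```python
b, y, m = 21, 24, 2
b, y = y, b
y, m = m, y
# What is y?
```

Trace (tracking y):
b, y, m = (21, 24, 2)  # -> b = 21, y = 24, m = 2
b, y = (y, b)  # -> b = 24, y = 21
y, m = (m, y)  # -> y = 2, m = 21

Answer: 2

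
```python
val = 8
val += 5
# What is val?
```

Trace (tracking val):
val = 8  # -> val = 8
val += 5  # -> val = 13

Answer: 13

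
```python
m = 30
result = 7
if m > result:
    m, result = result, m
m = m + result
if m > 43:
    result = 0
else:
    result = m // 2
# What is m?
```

Answer: 37

Derivation:
Trace (tracking m):
m = 30  # -> m = 30
result = 7  # -> result = 7
if m > result:  # condition is True
    m, result = (result, m)  # -> m = 7, result = 30
m = m + result  # -> m = 37
if m > 43:  # condition is False
else:
    result = m // 2  # -> result = 18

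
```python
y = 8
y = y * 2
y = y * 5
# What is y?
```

Trace (tracking y):
y = 8  # -> y = 8
y = y * 2  # -> y = 16
y = y * 5  # -> y = 80

Answer: 80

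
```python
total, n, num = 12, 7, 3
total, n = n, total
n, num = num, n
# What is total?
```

Answer: 7

Derivation:
Trace (tracking total):
total, n, num = (12, 7, 3)  # -> total = 12, n = 7, num = 3
total, n = (n, total)  # -> total = 7, n = 12
n, num = (num, n)  # -> n = 3, num = 12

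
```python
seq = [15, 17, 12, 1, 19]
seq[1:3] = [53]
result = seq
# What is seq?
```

Answer: [15, 53, 1, 19]

Derivation:
Trace (tracking seq):
seq = [15, 17, 12, 1, 19]  # -> seq = [15, 17, 12, 1, 19]
seq[1:3] = [53]  # -> seq = [15, 53, 1, 19]
result = seq  # -> result = [15, 53, 1, 19]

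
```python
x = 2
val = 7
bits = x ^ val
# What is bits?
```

Answer: 5

Derivation:
Trace (tracking bits):
x = 2  # -> x = 2
val = 7  # -> val = 7
bits = x ^ val  # -> bits = 5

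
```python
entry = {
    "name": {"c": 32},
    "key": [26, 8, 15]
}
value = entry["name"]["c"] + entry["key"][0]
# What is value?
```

Answer: 58

Derivation:
Trace (tracking value):
entry = {'name': {'c': 32}, 'key': [26, 8, 15]}  # -> entry = {'name': {'c': 32}, 'key': [26, 8, 15]}
value = entry['name']['c'] + entry['key'][0]  # -> value = 58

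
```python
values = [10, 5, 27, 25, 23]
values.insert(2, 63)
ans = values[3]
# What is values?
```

Trace (tracking values):
values = [10, 5, 27, 25, 23]  # -> values = [10, 5, 27, 25, 23]
values.insert(2, 63)  # -> values = [10, 5, 63, 27, 25, 23]
ans = values[3]  # -> ans = 27

Answer: [10, 5, 63, 27, 25, 23]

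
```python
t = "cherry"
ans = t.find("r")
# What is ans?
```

Answer: 3

Derivation:
Trace (tracking ans):
t = 'cherry'  # -> t = 'cherry'
ans = t.find('r')  # -> ans = 3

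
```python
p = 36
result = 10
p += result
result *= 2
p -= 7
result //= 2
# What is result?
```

Answer: 10

Derivation:
Trace (tracking result):
p = 36  # -> p = 36
result = 10  # -> result = 10
p += result  # -> p = 46
result *= 2  # -> result = 20
p -= 7  # -> p = 39
result //= 2  # -> result = 10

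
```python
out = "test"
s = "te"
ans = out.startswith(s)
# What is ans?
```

Trace (tracking ans):
out = 'test'  # -> out = 'test'
s = 'te'  # -> s = 'te'
ans = out.startswith(s)  # -> ans = True

Answer: True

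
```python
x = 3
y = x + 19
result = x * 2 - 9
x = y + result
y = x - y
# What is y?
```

Answer: -3

Derivation:
Trace (tracking y):
x = 3  # -> x = 3
y = x + 19  # -> y = 22
result = x * 2 - 9  # -> result = -3
x = y + result  # -> x = 19
y = x - y  # -> y = -3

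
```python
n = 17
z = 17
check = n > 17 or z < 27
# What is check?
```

Trace (tracking check):
n = 17  # -> n = 17
z = 17  # -> z = 17
check = n > 17 or z < 27  # -> check = True

Answer: True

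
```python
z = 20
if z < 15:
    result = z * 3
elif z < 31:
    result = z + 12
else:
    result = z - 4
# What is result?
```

Answer: 32

Derivation:
Trace (tracking result):
z = 20  # -> z = 20
if z < 15:  # condition is False
elif z < 31:  # condition is True
    result = z + 12  # -> result = 32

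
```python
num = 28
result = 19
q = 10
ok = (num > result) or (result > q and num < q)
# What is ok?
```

Answer: True

Derivation:
Trace (tracking ok):
num = 28  # -> num = 28
result = 19  # -> result = 19
q = 10  # -> q = 10
ok = num > result or (result > q and num < q)  # -> ok = True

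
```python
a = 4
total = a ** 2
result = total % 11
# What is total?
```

Answer: 16

Derivation:
Trace (tracking total):
a = 4  # -> a = 4
total = a ** 2  # -> total = 16
result = total % 11  # -> result = 5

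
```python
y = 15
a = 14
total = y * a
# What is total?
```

Trace (tracking total):
y = 15  # -> y = 15
a = 14  # -> a = 14
total = y * a  # -> total = 210

Answer: 210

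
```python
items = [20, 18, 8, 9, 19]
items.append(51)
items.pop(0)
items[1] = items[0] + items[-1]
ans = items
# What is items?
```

Answer: [18, 69, 9, 19, 51]

Derivation:
Trace (tracking items):
items = [20, 18, 8, 9, 19]  # -> items = [20, 18, 8, 9, 19]
items.append(51)  # -> items = [20, 18, 8, 9, 19, 51]
items.pop(0)  # -> items = [18, 8, 9, 19, 51]
items[1] = items[0] + items[-1]  # -> items = [18, 69, 9, 19, 51]
ans = items  # -> ans = [18, 69, 9, 19, 51]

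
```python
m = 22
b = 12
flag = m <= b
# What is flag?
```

Answer: False

Derivation:
Trace (tracking flag):
m = 22  # -> m = 22
b = 12  # -> b = 12
flag = m <= b  # -> flag = False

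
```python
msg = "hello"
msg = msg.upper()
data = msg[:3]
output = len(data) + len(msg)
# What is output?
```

Answer: 8

Derivation:
Trace (tracking output):
msg = 'hello'  # -> msg = 'hello'
msg = msg.upper()  # -> msg = 'HELLO'
data = msg[:3]  # -> data = 'HEL'
output = len(data) + len(msg)  # -> output = 8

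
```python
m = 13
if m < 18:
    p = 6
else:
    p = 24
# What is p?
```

Answer: 6

Derivation:
Trace (tracking p):
m = 13  # -> m = 13
if m < 18:  # condition is True
    p = 6  # -> p = 6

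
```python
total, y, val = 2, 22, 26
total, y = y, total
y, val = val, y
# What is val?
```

Trace (tracking val):
total, y, val = (2, 22, 26)  # -> total = 2, y = 22, val = 26
total, y = (y, total)  # -> total = 22, y = 2
y, val = (val, y)  # -> y = 26, val = 2

Answer: 2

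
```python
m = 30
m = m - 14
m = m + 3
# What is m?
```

Trace (tracking m):
m = 30  # -> m = 30
m = m - 14  # -> m = 16
m = m + 3  # -> m = 19

Answer: 19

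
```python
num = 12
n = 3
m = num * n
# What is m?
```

Answer: 36

Derivation:
Trace (tracking m):
num = 12  # -> num = 12
n = 3  # -> n = 3
m = num * n  # -> m = 36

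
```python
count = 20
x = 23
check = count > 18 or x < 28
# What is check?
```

Answer: True

Derivation:
Trace (tracking check):
count = 20  # -> count = 20
x = 23  # -> x = 23
check = count > 18 or x < 28  # -> check = True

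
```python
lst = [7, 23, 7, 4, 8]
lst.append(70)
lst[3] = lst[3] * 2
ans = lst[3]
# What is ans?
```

Trace (tracking ans):
lst = [7, 23, 7, 4, 8]  # -> lst = [7, 23, 7, 4, 8]
lst.append(70)  # -> lst = [7, 23, 7, 4, 8, 70]
lst[3] = lst[3] * 2  # -> lst = [7, 23, 7, 8, 8, 70]
ans = lst[3]  # -> ans = 8

Answer: 8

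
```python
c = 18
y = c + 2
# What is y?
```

Trace (tracking y):
c = 18  # -> c = 18
y = c + 2  # -> y = 20

Answer: 20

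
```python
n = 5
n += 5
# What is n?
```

Trace (tracking n):
n = 5  # -> n = 5
n += 5  # -> n = 10

Answer: 10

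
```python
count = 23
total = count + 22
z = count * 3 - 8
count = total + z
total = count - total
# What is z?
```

Answer: 61

Derivation:
Trace (tracking z):
count = 23  # -> count = 23
total = count + 22  # -> total = 45
z = count * 3 - 8  # -> z = 61
count = total + z  # -> count = 106
total = count - total  # -> total = 61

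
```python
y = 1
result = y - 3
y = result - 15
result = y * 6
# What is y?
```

Answer: -17

Derivation:
Trace (tracking y):
y = 1  # -> y = 1
result = y - 3  # -> result = -2
y = result - 15  # -> y = -17
result = y * 6  # -> result = -102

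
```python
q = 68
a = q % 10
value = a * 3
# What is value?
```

Trace (tracking value):
q = 68  # -> q = 68
a = q % 10  # -> a = 8
value = a * 3  # -> value = 24

Answer: 24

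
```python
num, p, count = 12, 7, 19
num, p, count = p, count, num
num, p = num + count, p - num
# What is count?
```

Answer: 12

Derivation:
Trace (tracking count):
num, p, count = (12, 7, 19)  # -> num = 12, p = 7, count = 19
num, p, count = (p, count, num)  # -> num = 7, p = 19, count = 12
num, p = (num + count, p - num)  # -> num = 19, p = 12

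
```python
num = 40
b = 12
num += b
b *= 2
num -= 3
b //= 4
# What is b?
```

Answer: 6

Derivation:
Trace (tracking b):
num = 40  # -> num = 40
b = 12  # -> b = 12
num += b  # -> num = 52
b *= 2  # -> b = 24
num -= 3  # -> num = 49
b //= 4  # -> b = 6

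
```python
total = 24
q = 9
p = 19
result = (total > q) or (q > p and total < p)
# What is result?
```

Trace (tracking result):
total = 24  # -> total = 24
q = 9  # -> q = 9
p = 19  # -> p = 19
result = total > q or (q > p and total < p)  # -> result = True

Answer: True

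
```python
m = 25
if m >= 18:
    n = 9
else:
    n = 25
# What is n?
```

Trace (tracking n):
m = 25  # -> m = 25
if m >= 18:  # condition is True
    n = 9  # -> n = 9

Answer: 9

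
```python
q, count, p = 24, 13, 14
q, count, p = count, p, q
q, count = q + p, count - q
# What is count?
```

Answer: 1

Derivation:
Trace (tracking count):
q, count, p = (24, 13, 14)  # -> q = 24, count = 13, p = 14
q, count, p = (count, p, q)  # -> q = 13, count = 14, p = 24
q, count = (q + p, count - q)  # -> q = 37, count = 1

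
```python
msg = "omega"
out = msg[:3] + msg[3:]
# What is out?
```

Trace (tracking out):
msg = 'omega'  # -> msg = 'omega'
out = msg[:3] + msg[3:]  # -> out = 'omega'

Answer: 'omega'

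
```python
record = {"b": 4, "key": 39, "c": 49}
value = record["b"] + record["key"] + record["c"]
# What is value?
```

Trace (tracking value):
record = {'b': 4, 'key': 39, 'c': 49}  # -> record = {'b': 4, 'key': 39, 'c': 49}
value = record['b'] + record['key'] + record['c']  # -> value = 92

Answer: 92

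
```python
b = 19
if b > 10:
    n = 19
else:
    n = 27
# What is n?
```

Trace (tracking n):
b = 19  # -> b = 19
if b > 10:  # condition is True
    n = 19  # -> n = 19

Answer: 19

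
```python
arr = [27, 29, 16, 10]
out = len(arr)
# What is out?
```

Trace (tracking out):
arr = [27, 29, 16, 10]  # -> arr = [27, 29, 16, 10]
out = len(arr)  # -> out = 4

Answer: 4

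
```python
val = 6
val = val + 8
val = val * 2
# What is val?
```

Answer: 28

Derivation:
Trace (tracking val):
val = 6  # -> val = 6
val = val + 8  # -> val = 14
val = val * 2  # -> val = 28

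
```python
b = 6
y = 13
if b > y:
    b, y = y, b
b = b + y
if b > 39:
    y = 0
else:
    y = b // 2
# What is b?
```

Trace (tracking b):
b = 6  # -> b = 6
y = 13  # -> y = 13
if b > y:  # condition is False
b = b + y  # -> b = 19
if b > 39:  # condition is False
else:
    y = b // 2  # -> y = 9

Answer: 19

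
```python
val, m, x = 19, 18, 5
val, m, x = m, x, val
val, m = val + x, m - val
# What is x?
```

Answer: 19

Derivation:
Trace (tracking x):
val, m, x = (19, 18, 5)  # -> val = 19, m = 18, x = 5
val, m, x = (m, x, val)  # -> val = 18, m = 5, x = 19
val, m = (val + x, m - val)  # -> val = 37, m = -13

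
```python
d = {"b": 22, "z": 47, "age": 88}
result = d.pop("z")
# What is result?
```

Trace (tracking result):
d = {'b': 22, 'z': 47, 'age': 88}  # -> d = {'b': 22, 'z': 47, 'age': 88}
result = d.pop('z')  # -> result = 47

Answer: 47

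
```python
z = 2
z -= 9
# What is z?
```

Trace (tracking z):
z = 2  # -> z = 2
z -= 9  # -> z = -7

Answer: -7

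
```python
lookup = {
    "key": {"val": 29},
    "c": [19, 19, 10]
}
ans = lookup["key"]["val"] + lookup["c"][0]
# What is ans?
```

Answer: 48

Derivation:
Trace (tracking ans):
lookup = {'key': {'val': 29}, 'c': [19, 19, 10]}  # -> lookup = {'key': {'val': 29}, 'c': [19, 19, 10]}
ans = lookup['key']['val'] + lookup['c'][0]  # -> ans = 48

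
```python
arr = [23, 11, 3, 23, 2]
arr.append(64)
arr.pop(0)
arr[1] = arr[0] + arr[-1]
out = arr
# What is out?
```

Trace (tracking out):
arr = [23, 11, 3, 23, 2]  # -> arr = [23, 11, 3, 23, 2]
arr.append(64)  # -> arr = [23, 11, 3, 23, 2, 64]
arr.pop(0)  # -> arr = [11, 3, 23, 2, 64]
arr[1] = arr[0] + arr[-1]  # -> arr = [11, 75, 23, 2, 64]
out = arr  # -> out = [11, 75, 23, 2, 64]

Answer: [11, 75, 23, 2, 64]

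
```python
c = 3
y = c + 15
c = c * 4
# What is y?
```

Answer: 18

Derivation:
Trace (tracking y):
c = 3  # -> c = 3
y = c + 15  # -> y = 18
c = c * 4  # -> c = 12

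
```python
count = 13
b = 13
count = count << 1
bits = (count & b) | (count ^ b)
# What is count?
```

Trace (tracking count):
count = 13  # -> count = 13
b = 13  # -> b = 13
count = count << 1  # -> count = 26
bits = count & b | count ^ b  # -> bits = 31

Answer: 26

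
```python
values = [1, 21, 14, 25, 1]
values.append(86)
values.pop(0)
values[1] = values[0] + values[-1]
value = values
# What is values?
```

Trace (tracking values):
values = [1, 21, 14, 25, 1]  # -> values = [1, 21, 14, 25, 1]
values.append(86)  # -> values = [1, 21, 14, 25, 1, 86]
values.pop(0)  # -> values = [21, 14, 25, 1, 86]
values[1] = values[0] + values[-1]  # -> values = [21, 107, 25, 1, 86]
value = values  # -> value = [21, 107, 25, 1, 86]

Answer: [21, 107, 25, 1, 86]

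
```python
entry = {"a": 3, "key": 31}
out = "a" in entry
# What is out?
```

Answer: True

Derivation:
Trace (tracking out):
entry = {'a': 3, 'key': 31}  # -> entry = {'a': 3, 'key': 31}
out = 'a' in entry  # -> out = True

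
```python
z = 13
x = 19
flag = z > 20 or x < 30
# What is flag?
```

Trace (tracking flag):
z = 13  # -> z = 13
x = 19  # -> x = 19
flag = z > 20 or x < 30  # -> flag = True

Answer: True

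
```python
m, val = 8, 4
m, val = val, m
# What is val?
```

Trace (tracking val):
m, val = (8, 4)  # -> m = 8, val = 4
m, val = (val, m)  # -> m = 4, val = 8

Answer: 8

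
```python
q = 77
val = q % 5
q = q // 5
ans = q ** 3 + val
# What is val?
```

Trace (tracking val):
q = 77  # -> q = 77
val = q % 5  # -> val = 2
q = q // 5  # -> q = 15
ans = q ** 3 + val  # -> ans = 3377

Answer: 2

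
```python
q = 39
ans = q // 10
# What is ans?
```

Answer: 3

Derivation:
Trace (tracking ans):
q = 39  # -> q = 39
ans = q // 10  # -> ans = 3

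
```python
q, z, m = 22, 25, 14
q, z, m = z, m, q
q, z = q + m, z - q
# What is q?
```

Trace (tracking q):
q, z, m = (22, 25, 14)  # -> q = 22, z = 25, m = 14
q, z, m = (z, m, q)  # -> q = 25, z = 14, m = 22
q, z = (q + m, z - q)  # -> q = 47, z = -11

Answer: 47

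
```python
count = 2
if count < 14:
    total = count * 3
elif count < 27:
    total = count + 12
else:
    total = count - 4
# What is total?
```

Trace (tracking total):
count = 2  # -> count = 2
if count < 14:  # condition is True
    total = count * 3  # -> total = 6

Answer: 6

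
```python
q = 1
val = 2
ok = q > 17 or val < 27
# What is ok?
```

Answer: True

Derivation:
Trace (tracking ok):
q = 1  # -> q = 1
val = 2  # -> val = 2
ok = q > 17 or val < 27  # -> ok = True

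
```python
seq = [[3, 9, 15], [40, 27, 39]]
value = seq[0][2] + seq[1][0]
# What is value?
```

Trace (tracking value):
seq = [[3, 9, 15], [40, 27, 39]]  # -> seq = [[3, 9, 15], [40, 27, 39]]
value = seq[0][2] + seq[1][0]  # -> value = 55

Answer: 55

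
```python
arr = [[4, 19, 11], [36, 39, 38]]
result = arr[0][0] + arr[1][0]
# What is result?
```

Trace (tracking result):
arr = [[4, 19, 11], [36, 39, 38]]  # -> arr = [[4, 19, 11], [36, 39, 38]]
result = arr[0][0] + arr[1][0]  # -> result = 40

Answer: 40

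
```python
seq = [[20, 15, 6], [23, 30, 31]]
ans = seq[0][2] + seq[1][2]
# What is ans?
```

Trace (tracking ans):
seq = [[20, 15, 6], [23, 30, 31]]  # -> seq = [[20, 15, 6], [23, 30, 31]]
ans = seq[0][2] + seq[1][2]  # -> ans = 37

Answer: 37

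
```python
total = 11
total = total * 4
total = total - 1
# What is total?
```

Answer: 43

Derivation:
Trace (tracking total):
total = 11  # -> total = 11
total = total * 4  # -> total = 44
total = total - 1  # -> total = 43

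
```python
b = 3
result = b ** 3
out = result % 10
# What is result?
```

Trace (tracking result):
b = 3  # -> b = 3
result = b ** 3  # -> result = 27
out = result % 10  # -> out = 7

Answer: 27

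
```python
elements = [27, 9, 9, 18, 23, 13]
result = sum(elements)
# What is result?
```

Answer: 99

Derivation:
Trace (tracking result):
elements = [27, 9, 9, 18, 23, 13]  # -> elements = [27, 9, 9, 18, 23, 13]
result = sum(elements)  # -> result = 99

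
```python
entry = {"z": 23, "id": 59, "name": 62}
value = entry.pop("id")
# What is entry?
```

Trace (tracking entry):
entry = {'z': 23, 'id': 59, 'name': 62}  # -> entry = {'z': 23, 'id': 59, 'name': 62}
value = entry.pop('id')  # -> value = 59

Answer: {'z': 23, 'name': 62}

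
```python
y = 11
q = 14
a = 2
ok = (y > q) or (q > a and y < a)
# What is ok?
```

Trace (tracking ok):
y = 11  # -> y = 11
q = 14  # -> q = 14
a = 2  # -> a = 2
ok = y > q or (q > a and y < a)  # -> ok = False

Answer: False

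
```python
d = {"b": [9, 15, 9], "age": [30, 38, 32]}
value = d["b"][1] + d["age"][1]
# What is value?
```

Trace (tracking value):
d = {'b': [9, 15, 9], 'age': [30, 38, 32]}  # -> d = {'b': [9, 15, 9], 'age': [30, 38, 32]}
value = d['b'][1] + d['age'][1]  # -> value = 53

Answer: 53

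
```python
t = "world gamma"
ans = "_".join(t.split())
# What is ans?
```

Trace (tracking ans):
t = 'world gamma'  # -> t = 'world gamma'
ans = '_'.join(t.split())  # -> ans = 'world_gamma'

Answer: 'world_gamma'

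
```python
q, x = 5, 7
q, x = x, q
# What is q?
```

Answer: 7

Derivation:
Trace (tracking q):
q, x = (5, 7)  # -> q = 5, x = 7
q, x = (x, q)  # -> q = 7, x = 5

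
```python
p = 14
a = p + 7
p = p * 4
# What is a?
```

Answer: 21

Derivation:
Trace (tracking a):
p = 14  # -> p = 14
a = p + 7  # -> a = 21
p = p * 4  # -> p = 56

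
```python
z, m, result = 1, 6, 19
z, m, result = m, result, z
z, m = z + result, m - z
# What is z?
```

Answer: 7

Derivation:
Trace (tracking z):
z, m, result = (1, 6, 19)  # -> z = 1, m = 6, result = 19
z, m, result = (m, result, z)  # -> z = 6, m = 19, result = 1
z, m = (z + result, m - z)  # -> z = 7, m = 13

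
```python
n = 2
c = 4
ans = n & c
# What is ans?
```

Trace (tracking ans):
n = 2  # -> n = 2
c = 4  # -> c = 4
ans = n & c  # -> ans = 0

Answer: 0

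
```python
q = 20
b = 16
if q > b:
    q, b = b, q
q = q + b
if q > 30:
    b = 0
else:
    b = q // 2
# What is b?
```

Trace (tracking b):
q = 20  # -> q = 20
b = 16  # -> b = 16
if q > b:  # condition is True
    q, b = (b, q)  # -> q = 16, b = 20
q = q + b  # -> q = 36
if q > 30:  # condition is True
    b = 0  # -> b = 0

Answer: 0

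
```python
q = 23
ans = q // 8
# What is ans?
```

Trace (tracking ans):
q = 23  # -> q = 23
ans = q // 8  # -> ans = 2

Answer: 2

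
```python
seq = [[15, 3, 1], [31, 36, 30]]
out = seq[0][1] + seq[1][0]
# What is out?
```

Trace (tracking out):
seq = [[15, 3, 1], [31, 36, 30]]  # -> seq = [[15, 3, 1], [31, 36, 30]]
out = seq[0][1] + seq[1][0]  # -> out = 34

Answer: 34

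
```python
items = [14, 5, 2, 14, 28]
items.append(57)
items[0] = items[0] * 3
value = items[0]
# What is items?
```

Answer: [42, 5, 2, 14, 28, 57]

Derivation:
Trace (tracking items):
items = [14, 5, 2, 14, 28]  # -> items = [14, 5, 2, 14, 28]
items.append(57)  # -> items = [14, 5, 2, 14, 28, 57]
items[0] = items[0] * 3  # -> items = [42, 5, 2, 14, 28, 57]
value = items[0]  # -> value = 42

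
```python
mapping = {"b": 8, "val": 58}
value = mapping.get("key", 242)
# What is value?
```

Answer: 242

Derivation:
Trace (tracking value):
mapping = {'b': 8, 'val': 58}  # -> mapping = {'b': 8, 'val': 58}
value = mapping.get('key', 242)  # -> value = 242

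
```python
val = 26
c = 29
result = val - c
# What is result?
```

Trace (tracking result):
val = 26  # -> val = 26
c = 29  # -> c = 29
result = val - c  # -> result = -3

Answer: -3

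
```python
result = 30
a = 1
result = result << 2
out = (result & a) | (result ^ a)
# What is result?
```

Answer: 120

Derivation:
Trace (tracking result):
result = 30  # -> result = 30
a = 1  # -> a = 1
result = result << 2  # -> result = 120
out = result & a | result ^ a  # -> out = 121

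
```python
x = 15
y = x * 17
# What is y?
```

Answer: 255

Derivation:
Trace (tracking y):
x = 15  # -> x = 15
y = x * 17  # -> y = 255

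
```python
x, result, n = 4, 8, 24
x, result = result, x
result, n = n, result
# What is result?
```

Answer: 24

Derivation:
Trace (tracking result):
x, result, n = (4, 8, 24)  # -> x = 4, result = 8, n = 24
x, result = (result, x)  # -> x = 8, result = 4
result, n = (n, result)  # -> result = 24, n = 4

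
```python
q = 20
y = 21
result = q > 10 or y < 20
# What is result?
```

Answer: True

Derivation:
Trace (tracking result):
q = 20  # -> q = 20
y = 21  # -> y = 21
result = q > 10 or y < 20  # -> result = True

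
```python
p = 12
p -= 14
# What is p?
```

Answer: -2

Derivation:
Trace (tracking p):
p = 12  # -> p = 12
p -= 14  # -> p = -2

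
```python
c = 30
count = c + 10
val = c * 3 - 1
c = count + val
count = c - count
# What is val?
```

Trace (tracking val):
c = 30  # -> c = 30
count = c + 10  # -> count = 40
val = c * 3 - 1  # -> val = 89
c = count + val  # -> c = 129
count = c - count  # -> count = 89

Answer: 89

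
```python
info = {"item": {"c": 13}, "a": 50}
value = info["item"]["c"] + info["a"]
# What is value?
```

Answer: 63

Derivation:
Trace (tracking value):
info = {'item': {'c': 13}, 'a': 50}  # -> info = {'item': {'c': 13}, 'a': 50}
value = info['item']['c'] + info['a']  # -> value = 63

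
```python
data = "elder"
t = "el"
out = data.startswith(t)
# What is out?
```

Answer: True

Derivation:
Trace (tracking out):
data = 'elder'  # -> data = 'elder'
t = 'el'  # -> t = 'el'
out = data.startswith(t)  # -> out = True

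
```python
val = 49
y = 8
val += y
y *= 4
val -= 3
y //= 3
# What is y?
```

Answer: 10

Derivation:
Trace (tracking y):
val = 49  # -> val = 49
y = 8  # -> y = 8
val += y  # -> val = 57
y *= 4  # -> y = 32
val -= 3  # -> val = 54
y //= 3  # -> y = 10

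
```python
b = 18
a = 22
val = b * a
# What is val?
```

Trace (tracking val):
b = 18  # -> b = 18
a = 22  # -> a = 22
val = b * a  # -> val = 396

Answer: 396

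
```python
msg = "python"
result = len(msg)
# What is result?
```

Answer: 6

Derivation:
Trace (tracking result):
msg = 'python'  # -> msg = 'python'
result = len(msg)  # -> result = 6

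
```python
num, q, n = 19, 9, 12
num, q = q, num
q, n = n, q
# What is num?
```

Trace (tracking num):
num, q, n = (19, 9, 12)  # -> num = 19, q = 9, n = 12
num, q = (q, num)  # -> num = 9, q = 19
q, n = (n, q)  # -> q = 12, n = 19

Answer: 9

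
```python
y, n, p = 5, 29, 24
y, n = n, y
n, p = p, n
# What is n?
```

Trace (tracking n):
y, n, p = (5, 29, 24)  # -> y = 5, n = 29, p = 24
y, n = (n, y)  # -> y = 29, n = 5
n, p = (p, n)  # -> n = 24, p = 5

Answer: 24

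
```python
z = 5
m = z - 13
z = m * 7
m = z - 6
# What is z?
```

Trace (tracking z):
z = 5  # -> z = 5
m = z - 13  # -> m = -8
z = m * 7  # -> z = -56
m = z - 6  # -> m = -62

Answer: -56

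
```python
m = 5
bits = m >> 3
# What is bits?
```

Answer: 0

Derivation:
Trace (tracking bits):
m = 5  # -> m = 5
bits = m >> 3  # -> bits = 0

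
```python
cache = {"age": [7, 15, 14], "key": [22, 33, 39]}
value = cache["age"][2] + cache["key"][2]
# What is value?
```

Trace (tracking value):
cache = {'age': [7, 15, 14], 'key': [22, 33, 39]}  # -> cache = {'age': [7, 15, 14], 'key': [22, 33, 39]}
value = cache['age'][2] + cache['key'][2]  # -> value = 53

Answer: 53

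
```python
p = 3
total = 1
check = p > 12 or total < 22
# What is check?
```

Answer: True

Derivation:
Trace (tracking check):
p = 3  # -> p = 3
total = 1  # -> total = 1
check = p > 12 or total < 22  # -> check = True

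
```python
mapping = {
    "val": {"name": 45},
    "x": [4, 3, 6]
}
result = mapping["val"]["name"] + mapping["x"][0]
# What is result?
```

Answer: 49

Derivation:
Trace (tracking result):
mapping = {'val': {'name': 45}, 'x': [4, 3, 6]}  # -> mapping = {'val': {'name': 45}, 'x': [4, 3, 6]}
result = mapping['val']['name'] + mapping['x'][0]  # -> result = 49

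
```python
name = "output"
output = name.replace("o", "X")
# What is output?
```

Trace (tracking output):
name = 'output'  # -> name = 'output'
output = name.replace('o', 'X')  # -> output = 'Xutput'

Answer: 'Xutput'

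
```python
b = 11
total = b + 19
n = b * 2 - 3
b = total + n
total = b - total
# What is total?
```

Answer: 19

Derivation:
Trace (tracking total):
b = 11  # -> b = 11
total = b + 19  # -> total = 30
n = b * 2 - 3  # -> n = 19
b = total + n  # -> b = 49
total = b - total  # -> total = 19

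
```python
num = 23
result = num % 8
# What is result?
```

Answer: 7

Derivation:
Trace (tracking result):
num = 23  # -> num = 23
result = num % 8  # -> result = 7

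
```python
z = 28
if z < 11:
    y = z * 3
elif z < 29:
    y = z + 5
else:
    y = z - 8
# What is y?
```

Trace (tracking y):
z = 28  # -> z = 28
if z < 11:  # condition is False
elif z < 29:  # condition is True
    y = z + 5  # -> y = 33

Answer: 33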